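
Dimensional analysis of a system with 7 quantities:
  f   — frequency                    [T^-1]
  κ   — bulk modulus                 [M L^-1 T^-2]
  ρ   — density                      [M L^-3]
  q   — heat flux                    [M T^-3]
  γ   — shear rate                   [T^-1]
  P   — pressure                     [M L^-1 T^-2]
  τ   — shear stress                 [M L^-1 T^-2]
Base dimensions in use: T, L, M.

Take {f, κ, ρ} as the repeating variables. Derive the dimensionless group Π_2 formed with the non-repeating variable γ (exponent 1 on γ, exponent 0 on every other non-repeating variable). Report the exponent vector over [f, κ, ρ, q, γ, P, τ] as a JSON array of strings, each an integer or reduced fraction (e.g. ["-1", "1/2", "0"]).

["-1", "0", "0", "0", "1", "0", "0"]

Write exponents as rows T,L,M / cols f,κ,ρ,q,γ,P,τ:
  T: [-1 -2  0 -3 -1 -2 -2]
  L: [ 0 -1 -3  0  0 -1 -1]
  M: [ 0  1  1  1  0  1  1]
RREF → pivots at {f,κ,ρ} ⇒ r = 3
Pivot set = {f,κ,ρ}, free = {q,γ,P,τ}
RREF:
  r0: [   1    0    0    0    1    0    0]
  r1: [   0    1    0  3/2    0    1    1]
  r2: [   0    0    1 -1/2    0    0    0]
Fix exponent of γ at 1, q at 0, P at 0, τ at 0; solve each RREF row for its pivot's exponent:
  r0: exp(f) + (1)·1 = 0 ⇒ exp(f) = -1
  r1: exp(κ) + (0)·1 = 0 ⇒ exp(κ) = 0
  r2: exp(ρ) + (0)·1 = 0 ⇒ exp(ρ) = 0
Π_2 = f^-1 · γ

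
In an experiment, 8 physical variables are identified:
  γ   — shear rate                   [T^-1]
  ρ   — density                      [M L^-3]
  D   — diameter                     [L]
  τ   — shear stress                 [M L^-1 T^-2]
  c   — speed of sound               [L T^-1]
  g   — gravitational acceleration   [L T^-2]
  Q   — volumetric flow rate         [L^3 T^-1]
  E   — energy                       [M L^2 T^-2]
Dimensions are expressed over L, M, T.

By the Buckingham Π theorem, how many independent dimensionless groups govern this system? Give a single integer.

5

Exponent matrix [L,M,T] × [γ,ρ,D,τ,c,g,Q,E]:
  L: [ 0 -3  1 -1  1  1  3  2]
  M: [ 0  1  0  1  0  0  0  1]
  T: [-1  0  0 -2 -1 -2 -1 -2]
Row reduction gives pivot columns γ,ρ,D; rank = 3
n=8, r=3 ⇒ 5 dimensionless groups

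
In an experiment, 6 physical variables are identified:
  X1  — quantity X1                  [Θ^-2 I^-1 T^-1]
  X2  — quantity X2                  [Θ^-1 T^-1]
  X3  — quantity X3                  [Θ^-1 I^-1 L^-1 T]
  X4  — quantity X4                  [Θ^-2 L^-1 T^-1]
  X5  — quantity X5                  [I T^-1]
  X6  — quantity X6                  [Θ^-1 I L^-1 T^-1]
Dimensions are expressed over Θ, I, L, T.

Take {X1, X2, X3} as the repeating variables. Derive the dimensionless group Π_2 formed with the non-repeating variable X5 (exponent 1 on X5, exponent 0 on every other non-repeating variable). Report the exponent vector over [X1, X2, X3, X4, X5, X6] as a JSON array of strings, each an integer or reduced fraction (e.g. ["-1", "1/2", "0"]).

Exponent matrix [Θ,I,L,T] × [X1,X2,X3,X4,X5,X6]:
  Θ: [-2 -1 -1 -2  0 -1]
  I: [-1  0 -1  0  1  1]
  L: [ 0  0 -1 -1  0 -1]
  T: [-1 -1  1 -1 -1 -1]
Echelon form has 3 nonzero rows (pivots: X1,X2,X3)
Repeat: X1,X2,X3; free: X4,X5,X6
RREF:
  r0: [   1    0    0   -1   -1   -2]
  r1: [   0    1    0    3    2    4]
  r2: [   0    0    1    1    0    1]
  r3: [   0    0    0    0    0    0]
Fix exponent of X5 at 1, X4 at 0, X6 at 0; solve each RREF row for its pivot's exponent:
  r0: exp(X1) + (-1)·1 = 0 ⇒ exp(X1) = 1
  r1: exp(X2) + (2)·1 = 0 ⇒ exp(X2) = -2
  r2: exp(X3) + (0)·1 = 0 ⇒ exp(X3) = 0
Π_2 = X1 · X2^-2 · X5

["1", "-2", "0", "0", "1", "0"]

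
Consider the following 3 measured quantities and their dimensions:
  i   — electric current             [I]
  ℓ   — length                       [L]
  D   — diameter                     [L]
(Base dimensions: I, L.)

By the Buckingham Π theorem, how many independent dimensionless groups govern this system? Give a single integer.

Exponent matrix [I,L] × [i,ℓ,D]:
  I: [ 1  0  0]
  L: [ 0  1  1]
RREF → pivots at {i,ℓ} ⇒ r = 2
3 vars − rank 2 = 1 Π group

1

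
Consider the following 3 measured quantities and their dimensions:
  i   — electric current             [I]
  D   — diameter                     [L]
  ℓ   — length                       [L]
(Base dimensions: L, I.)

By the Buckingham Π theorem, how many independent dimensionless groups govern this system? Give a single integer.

Exponent matrix [L,I] × [i,D,ℓ]:
  L: [ 0  1  1]
  I: [ 1  0  0]
Row reduction gives pivot columns i,D; rank = 2
Π count = n − r = 3 − 2 = 1

1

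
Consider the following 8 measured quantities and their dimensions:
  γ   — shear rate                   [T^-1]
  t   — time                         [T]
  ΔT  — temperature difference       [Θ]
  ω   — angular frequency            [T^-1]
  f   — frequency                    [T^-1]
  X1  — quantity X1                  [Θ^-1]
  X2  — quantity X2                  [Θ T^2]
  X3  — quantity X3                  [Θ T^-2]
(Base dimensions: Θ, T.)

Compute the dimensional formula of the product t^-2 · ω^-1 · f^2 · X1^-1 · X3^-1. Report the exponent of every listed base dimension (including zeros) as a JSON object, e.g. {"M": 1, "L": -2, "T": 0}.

Exponent matrix [Θ,T] × [γ,t,ΔT,ω,f,X1,X2,X3]:
  Θ: [ 0  0  1  0  0 -1  1  1]
  T: [-1  1  0 -1 -1  0  2 -2]
  [Θ]: (-2)·0+(-1)·0+(2)·0+(-1)·-1+(-1)·1 = 0
  [T]: (-2)·1+(-1)·-1+(2)·-1+(-1)·0+(-1)·-2 = -1
⇒ T^-1

{"Θ": 0, "T": -1}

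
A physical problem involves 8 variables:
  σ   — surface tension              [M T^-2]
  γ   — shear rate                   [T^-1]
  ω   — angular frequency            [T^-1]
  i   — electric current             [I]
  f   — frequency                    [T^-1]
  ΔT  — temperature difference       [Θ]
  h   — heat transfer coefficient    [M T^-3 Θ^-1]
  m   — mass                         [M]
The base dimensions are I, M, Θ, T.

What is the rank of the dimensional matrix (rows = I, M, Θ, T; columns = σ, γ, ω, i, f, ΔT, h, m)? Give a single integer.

4

Exponent matrix [I,M,Θ,T] × [σ,γ,ω,i,f,ΔT,h,m]:
  I: [ 0  0  0  1  0  0  0  0]
  M: [ 1  0  0  0  0  0  1  1]
  Θ: [ 0  0  0  0  0  1 -1  0]
  T: [-2 -1 -1  0 -1  0 -3  0]
Echelon form has 4 nonzero rows (pivots: σ,γ,i,ΔT)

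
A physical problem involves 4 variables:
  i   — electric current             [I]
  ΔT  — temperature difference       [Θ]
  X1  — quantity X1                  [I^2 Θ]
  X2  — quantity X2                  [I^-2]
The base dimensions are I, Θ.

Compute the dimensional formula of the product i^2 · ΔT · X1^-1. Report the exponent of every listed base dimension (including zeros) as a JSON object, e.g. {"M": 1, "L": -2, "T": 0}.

Exponent matrix [I,Θ] × [i,ΔT,X1,X2]:
  I: [ 1  0  2 -2]
  Θ: [ 0  1  1  0]
  [I]: (2)·1+(1)·0+(-1)·2 = 0
  [Θ]: (2)·0+(1)·1+(-1)·1 = 0
⇒ 1 (dimensionless)

{"I": 0, "Θ": 0}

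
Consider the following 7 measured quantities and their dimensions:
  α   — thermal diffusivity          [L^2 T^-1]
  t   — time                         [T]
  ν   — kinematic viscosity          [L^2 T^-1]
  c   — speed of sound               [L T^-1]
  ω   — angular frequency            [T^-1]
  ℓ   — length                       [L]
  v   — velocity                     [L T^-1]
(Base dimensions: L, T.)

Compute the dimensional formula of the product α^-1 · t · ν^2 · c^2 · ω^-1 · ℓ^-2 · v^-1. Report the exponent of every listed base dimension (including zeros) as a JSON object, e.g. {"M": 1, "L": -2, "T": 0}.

Exponent matrix [L,T] × [α,t,ν,c,ω,ℓ,v]:
  L: [ 2  0  2  1  0  1  1]
  T: [-1  1 -1 -1 -1  0 -1]
  [L]: (-1)·2+(1)·0+(2)·2+(2)·1+(-1)·0+(-2)·1+(-1)·1 = 1
  [T]: (-1)·-1+(1)·1+(2)·-1+(2)·-1+(-1)·-1+(-2)·0+(-1)·-1 = 0
⇒ L

{"L": 1, "T": 0}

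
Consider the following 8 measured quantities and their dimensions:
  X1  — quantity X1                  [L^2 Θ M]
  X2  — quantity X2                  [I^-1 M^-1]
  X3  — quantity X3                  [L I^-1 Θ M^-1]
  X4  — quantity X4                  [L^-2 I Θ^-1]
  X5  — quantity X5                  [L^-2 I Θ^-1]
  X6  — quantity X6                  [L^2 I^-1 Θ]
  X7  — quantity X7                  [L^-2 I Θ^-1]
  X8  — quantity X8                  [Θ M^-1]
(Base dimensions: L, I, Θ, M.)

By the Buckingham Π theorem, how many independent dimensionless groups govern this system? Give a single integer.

5

Exponent matrix [L,I,Θ,M] × [X1,X2,X3,X4,X5,X6,X7,X8]:
  L: [ 2  0  1 -2 -2  2 -2  0]
  I: [ 0 -1 -1  1  1 -1  1  0]
  Θ: [ 1  0  1 -1 -1  1 -1  1]
  M: [ 1 -1 -1  0  0  0  0 -1]
Row reduction gives pivot columns X1,X2,X3; rank = 3
8 vars − rank 3 = 5 Π groups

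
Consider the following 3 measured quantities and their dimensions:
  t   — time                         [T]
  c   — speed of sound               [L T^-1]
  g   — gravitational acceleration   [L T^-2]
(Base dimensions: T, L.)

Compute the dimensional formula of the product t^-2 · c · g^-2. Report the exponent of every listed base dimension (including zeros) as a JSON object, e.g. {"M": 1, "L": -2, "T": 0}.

Write exponents as rows T,L / cols t,c,g:
  T: [ 1 -1 -2]
  L: [ 0  1  1]
  [T]: (-2)·1+(1)·-1+(-2)·-2 = 1
  [L]: (-2)·0+(1)·1+(-2)·1 = -1
⇒ T L^-1

{"T": 1, "L": -1}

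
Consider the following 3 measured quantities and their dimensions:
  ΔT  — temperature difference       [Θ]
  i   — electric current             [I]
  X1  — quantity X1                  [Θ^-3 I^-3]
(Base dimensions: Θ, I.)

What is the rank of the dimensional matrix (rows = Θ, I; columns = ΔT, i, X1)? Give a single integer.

2

Write exponents as rows Θ,I / cols ΔT,i,X1:
  Θ: [ 1  0 -3]
  I: [ 0  1 -3]
Echelon form has 2 nonzero rows (pivots: ΔT,i)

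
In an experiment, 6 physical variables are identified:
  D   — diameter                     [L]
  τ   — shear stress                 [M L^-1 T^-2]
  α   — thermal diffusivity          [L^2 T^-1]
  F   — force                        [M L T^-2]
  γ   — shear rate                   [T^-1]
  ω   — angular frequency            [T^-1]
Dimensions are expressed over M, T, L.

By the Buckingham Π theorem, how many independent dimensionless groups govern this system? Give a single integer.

Dimensional matrix (M×T×L by D×τ×α×F×γ×ω):
  M: [ 0  1  0  1  0  0]
  T: [ 0 -2 -1 -2 -1 -1]
  L: [ 1 -1  2  1  0  0]
RREF → pivots at {D,τ,α} ⇒ r = 3
6 vars − rank 3 = 3 Π groups

3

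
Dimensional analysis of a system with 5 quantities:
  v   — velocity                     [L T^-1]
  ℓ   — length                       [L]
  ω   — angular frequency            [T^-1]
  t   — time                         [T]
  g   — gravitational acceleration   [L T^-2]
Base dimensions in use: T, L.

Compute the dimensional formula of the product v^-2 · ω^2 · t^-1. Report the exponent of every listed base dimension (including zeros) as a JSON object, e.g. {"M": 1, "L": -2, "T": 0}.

{"T": -1, "L": -2}

Dimensional matrix (T×L by v×ℓ×ω×t×g):
  T: [-1  0 -1  1 -2]
  L: [ 1  1  0  0  1]
  [T]: (-2)·-1+(2)·-1+(-1)·1 = -1
  [L]: (-2)·1+(2)·0+(-1)·0 = -2
⇒ T^-1 L^-2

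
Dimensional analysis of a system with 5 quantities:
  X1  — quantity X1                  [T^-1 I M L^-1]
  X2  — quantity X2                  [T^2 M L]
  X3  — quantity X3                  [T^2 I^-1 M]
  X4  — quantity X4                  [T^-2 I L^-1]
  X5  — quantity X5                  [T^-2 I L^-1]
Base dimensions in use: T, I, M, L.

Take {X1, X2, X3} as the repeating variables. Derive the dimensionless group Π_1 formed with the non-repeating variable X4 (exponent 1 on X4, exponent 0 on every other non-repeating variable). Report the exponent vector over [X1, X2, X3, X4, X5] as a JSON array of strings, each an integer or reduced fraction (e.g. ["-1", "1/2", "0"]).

["-2/3", "1/3", "1/3", "1", "0"]

Exponent matrix [T,I,M,L] × [X1,X2,X3,X4,X5]:
  T: [-1  2  2 -2 -2]
  I: [ 1  0 -1  1  1]
  M: [ 1  1  1  0  0]
  L: [-1  1  0 -1 -1]
Row reduction gives pivot columns X1,X2,X3; rank = 3
Pivot set = {X1,X2,X3}, free = {X4,X5}
RREF:
  r0: [   1    0    0  2/3  2/3]
  r1: [   0    1    0 -1/3 -1/3]
  r2: [   0    0    1 -1/3 -1/3]
  r3: [   0    0    0    0    0]
Fix exponent of X4 at 1, X5 at 0; solve each RREF row for its pivot's exponent:
  r0: exp(X1) + (2/3)·1 = 0 ⇒ exp(X1) = -2/3
  r1: exp(X2) + (-1/3)·1 = 0 ⇒ exp(X2) = 1/3
  r2: exp(X3) + (-1/3)·1 = 0 ⇒ exp(X3) = 1/3
Π_1 = X1^(-2/3) · X2^(1/3) · X3^(1/3) · X4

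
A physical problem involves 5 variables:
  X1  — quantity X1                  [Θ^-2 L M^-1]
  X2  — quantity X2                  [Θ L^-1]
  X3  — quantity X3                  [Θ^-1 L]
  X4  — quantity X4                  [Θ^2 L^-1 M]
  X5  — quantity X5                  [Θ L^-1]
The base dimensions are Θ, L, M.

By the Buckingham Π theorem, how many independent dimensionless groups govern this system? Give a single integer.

3

Exponent matrix [Θ,L,M] × [X1,X2,X3,X4,X5]:
  Θ: [-2  1 -1  2  1]
  L: [ 1 -1  1 -1 -1]
  M: [-1  0  0  1  0]
Row reduction gives pivot columns X1,X2; rank = 2
Π count = n − r = 5 − 2 = 3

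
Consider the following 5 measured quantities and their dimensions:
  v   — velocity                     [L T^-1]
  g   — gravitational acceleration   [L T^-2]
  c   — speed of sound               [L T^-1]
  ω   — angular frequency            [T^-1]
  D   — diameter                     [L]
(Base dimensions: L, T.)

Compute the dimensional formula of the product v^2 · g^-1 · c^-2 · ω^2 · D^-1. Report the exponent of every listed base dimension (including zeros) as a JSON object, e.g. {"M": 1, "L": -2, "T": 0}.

Exponent matrix [L,T] × [v,g,c,ω,D]:
  L: [ 1  1  1  0  1]
  T: [-1 -2 -1 -1  0]
  [L]: (2)·1+(-1)·1+(-2)·1+(2)·0+(-1)·1 = -2
  [T]: (2)·-1+(-1)·-2+(-2)·-1+(2)·-1+(-1)·0 = 0
⇒ L^-2

{"L": -2, "T": 0}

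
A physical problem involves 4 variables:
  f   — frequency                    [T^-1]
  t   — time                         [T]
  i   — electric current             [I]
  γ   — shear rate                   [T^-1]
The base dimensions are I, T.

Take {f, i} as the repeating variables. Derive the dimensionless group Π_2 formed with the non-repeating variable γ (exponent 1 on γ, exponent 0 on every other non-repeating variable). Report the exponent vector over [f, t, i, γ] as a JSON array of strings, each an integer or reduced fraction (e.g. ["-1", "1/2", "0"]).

["-1", "0", "0", "1"]

Exponent matrix [I,T] × [f,t,i,γ]:
  I: [ 0  0  1  0]
  T: [-1  1  0 -1]
Row reduction gives pivot columns f,i; rank = 2
Repeat: f,i; free: t,γ
RREF:
  r0: [   1   -1    0    1]
  r1: [   0    0    1    0]
Fix exponent of γ at 1, t at 0; solve each RREF row for its pivot's exponent:
  r0: exp(f) + (1)·1 = 0 ⇒ exp(f) = -1
  r1: exp(i) + (0)·1 = 0 ⇒ exp(i) = 0
Π_2 = f^-1 · γ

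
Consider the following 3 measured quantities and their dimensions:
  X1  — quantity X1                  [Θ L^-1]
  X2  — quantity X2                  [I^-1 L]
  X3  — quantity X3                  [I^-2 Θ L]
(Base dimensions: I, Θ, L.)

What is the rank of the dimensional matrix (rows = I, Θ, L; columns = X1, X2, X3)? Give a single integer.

2

Exponent matrix [I,Θ,L] × [X1,X2,X3]:
  I: [ 0 -1 -2]
  Θ: [ 1  0  1]
  L: [-1  1  1]
Echelon form has 2 nonzero rows (pivots: X1,X2)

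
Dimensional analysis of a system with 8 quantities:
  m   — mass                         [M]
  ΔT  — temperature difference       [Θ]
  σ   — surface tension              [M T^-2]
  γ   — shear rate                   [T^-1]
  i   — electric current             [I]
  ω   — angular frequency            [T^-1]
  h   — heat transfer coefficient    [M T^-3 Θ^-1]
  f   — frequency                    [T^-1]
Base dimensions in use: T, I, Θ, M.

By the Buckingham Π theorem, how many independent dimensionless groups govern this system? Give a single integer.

4

Exponent matrix [T,I,Θ,M] × [m,ΔT,σ,γ,i,ω,h,f]:
  T: [ 0  0 -2 -1  0 -1 -3 -1]
  I: [ 0  0  0  0  1  0  0  0]
  Θ: [ 0  1  0  0  0  0 -1  0]
  M: [ 1  0  1  0  0  0  1  0]
Row reduction gives pivot columns m,ΔT,σ,i; rank = 4
8 vars − rank 4 = 4 Π groups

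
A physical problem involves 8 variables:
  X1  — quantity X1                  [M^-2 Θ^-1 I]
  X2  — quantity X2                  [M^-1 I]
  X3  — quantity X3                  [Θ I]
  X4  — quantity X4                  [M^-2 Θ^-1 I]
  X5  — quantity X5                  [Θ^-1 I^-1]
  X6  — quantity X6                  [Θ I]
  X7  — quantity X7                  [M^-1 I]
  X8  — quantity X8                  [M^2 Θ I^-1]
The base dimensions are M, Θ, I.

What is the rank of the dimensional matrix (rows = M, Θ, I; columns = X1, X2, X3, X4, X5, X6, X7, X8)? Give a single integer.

2

Exponent matrix [M,Θ,I] × [X1,X2,X3,X4,X5,X6,X7,X8]:
  M: [-2 -1  0 -2  0  0 -1  2]
  Θ: [-1  0  1 -1 -1  1  0  1]
  I: [ 1  1  1  1 -1  1  1 -1]
RREF → pivots at {X1,X2} ⇒ r = 2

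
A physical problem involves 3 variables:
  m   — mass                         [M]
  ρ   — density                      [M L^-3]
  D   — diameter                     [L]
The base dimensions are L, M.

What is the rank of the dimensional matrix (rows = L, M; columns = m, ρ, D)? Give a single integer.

2

Write exponents as rows L,M / cols m,ρ,D:
  L: [ 0 -3  1]
  M: [ 1  1  0]
RREF → pivots at {m,ρ} ⇒ r = 2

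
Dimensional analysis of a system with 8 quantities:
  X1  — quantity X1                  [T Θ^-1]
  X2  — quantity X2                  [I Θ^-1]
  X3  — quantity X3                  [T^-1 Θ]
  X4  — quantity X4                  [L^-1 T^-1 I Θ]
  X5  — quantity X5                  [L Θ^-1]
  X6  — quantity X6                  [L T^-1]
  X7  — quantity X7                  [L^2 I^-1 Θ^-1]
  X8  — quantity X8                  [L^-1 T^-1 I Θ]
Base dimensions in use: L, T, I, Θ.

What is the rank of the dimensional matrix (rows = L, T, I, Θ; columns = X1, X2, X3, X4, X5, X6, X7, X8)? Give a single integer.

Exponent matrix [L,T,I,Θ] × [X1,X2,X3,X4,X5,X6,X7,X8]:
  L: [ 0  0  0 -1  1  1  2 -1]
  T: [ 1  0 -1 -1  0 -1  0 -1]
  I: [ 0  1  0  1  0  0 -1  1]
  Θ: [-1 -1  1  1 -1  0 -1  1]
Echelon form has 3 nonzero rows (pivots: X1,X2,X4)

3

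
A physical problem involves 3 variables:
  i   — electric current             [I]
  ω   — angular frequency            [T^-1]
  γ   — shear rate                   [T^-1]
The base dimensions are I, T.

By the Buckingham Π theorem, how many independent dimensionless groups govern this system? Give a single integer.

Exponent matrix [I,T] × [i,ω,γ]:
  I: [ 1  0  0]
  T: [ 0 -1 -1]
RREF → pivots at {i,ω} ⇒ r = 2
Π count = n − r = 3 − 2 = 1

1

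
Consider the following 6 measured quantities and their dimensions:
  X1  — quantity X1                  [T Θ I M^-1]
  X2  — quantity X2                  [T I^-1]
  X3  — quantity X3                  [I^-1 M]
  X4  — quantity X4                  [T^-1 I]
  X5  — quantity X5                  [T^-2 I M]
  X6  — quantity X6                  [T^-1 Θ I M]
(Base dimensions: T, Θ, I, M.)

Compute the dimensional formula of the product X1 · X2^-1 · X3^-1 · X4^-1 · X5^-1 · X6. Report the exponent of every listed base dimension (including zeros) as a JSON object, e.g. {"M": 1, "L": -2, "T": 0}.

{"T": 2, "Θ": 2, "I": 2, "M": -2}

Write exponents as rows T,Θ,I,M / cols X1,X2,X3,X4,X5,X6:
  T: [ 1  1  0 -1 -2 -1]
  Θ: [ 1  0  0  0  0  1]
  I: [ 1 -1 -1  1  1  1]
  M: [-1  0  1  0  1  1]
  [T]: (1)·1+(-1)·1+(-1)·0+(-1)·-1+(-1)·-2+(1)·-1 = 2
  [Θ]: (1)·1+(-1)·0+(-1)·0+(-1)·0+(-1)·0+(1)·1 = 2
  [I]: (1)·1+(-1)·-1+(-1)·-1+(-1)·1+(-1)·1+(1)·1 = 2
  [M]: (1)·-1+(-1)·0+(-1)·1+(-1)·0+(-1)·1+(1)·1 = -2
⇒ T^2 Θ^2 I^2 M^-2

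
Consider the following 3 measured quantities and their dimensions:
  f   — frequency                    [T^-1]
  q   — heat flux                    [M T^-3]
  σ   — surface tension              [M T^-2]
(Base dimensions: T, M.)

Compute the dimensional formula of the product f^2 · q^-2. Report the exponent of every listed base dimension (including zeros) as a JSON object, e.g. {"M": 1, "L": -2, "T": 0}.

Write exponents as rows T,M / cols f,q,σ:
  T: [-1 -3 -2]
  M: [ 0  1  1]
  [T]: (2)·-1+(-2)·-3 = 4
  [M]: (2)·0+(-2)·1 = -2
⇒ T^4 M^-2

{"T": 4, "M": -2}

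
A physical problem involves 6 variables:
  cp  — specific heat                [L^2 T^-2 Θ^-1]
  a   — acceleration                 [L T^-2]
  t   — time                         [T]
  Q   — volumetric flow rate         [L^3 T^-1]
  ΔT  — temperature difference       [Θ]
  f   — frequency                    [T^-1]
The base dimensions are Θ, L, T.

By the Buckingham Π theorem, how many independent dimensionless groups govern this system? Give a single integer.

Exponent matrix [Θ,L,T] × [cp,a,t,Q,ΔT,f]:
  Θ: [-1  0  0  0  1  0]
  L: [ 2  1  0  3  0  0]
  T: [-2 -2  1 -1  0 -1]
Echelon form has 3 nonzero rows (pivots: cp,a,t)
Π count = n − r = 6 − 3 = 3

3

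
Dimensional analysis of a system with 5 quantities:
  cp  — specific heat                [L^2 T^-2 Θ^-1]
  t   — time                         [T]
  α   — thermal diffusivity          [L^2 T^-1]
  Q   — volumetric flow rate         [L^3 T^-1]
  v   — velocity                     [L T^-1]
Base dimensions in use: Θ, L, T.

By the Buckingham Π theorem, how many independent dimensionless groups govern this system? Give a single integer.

2

Write exponents as rows Θ,L,T / cols cp,t,α,Q,v:
  Θ: [-1  0  0  0  0]
  L: [ 2  0  2  3  1]
  T: [-2  1 -1 -1 -1]
Echelon form has 3 nonzero rows (pivots: cp,t,α)
n=5, r=3 ⇒ 2 dimensionless groups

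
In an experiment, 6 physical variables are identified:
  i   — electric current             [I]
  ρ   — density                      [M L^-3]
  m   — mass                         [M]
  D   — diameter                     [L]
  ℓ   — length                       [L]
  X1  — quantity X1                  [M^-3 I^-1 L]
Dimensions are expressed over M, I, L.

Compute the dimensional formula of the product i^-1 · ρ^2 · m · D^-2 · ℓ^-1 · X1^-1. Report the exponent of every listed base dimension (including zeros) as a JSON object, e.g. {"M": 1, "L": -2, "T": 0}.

Exponent matrix [M,I,L] × [i,ρ,m,D,ℓ,X1]:
  M: [ 0  1  1  0  0 -3]
  I: [ 1  0  0  0  0 -1]
  L: [ 0 -3  0  1  1  1]
  [M]: (-1)·0+(2)·1+(1)·1+(-2)·0+(-1)·0+(-1)·-3 = 6
  [I]: (-1)·1+(2)·0+(1)·0+(-2)·0+(-1)·0+(-1)·-1 = 0
  [L]: (-1)·0+(2)·-3+(1)·0+(-2)·1+(-1)·1+(-1)·1 = -10
⇒ M^6 L^-10

{"M": 6, "I": 0, "L": -10}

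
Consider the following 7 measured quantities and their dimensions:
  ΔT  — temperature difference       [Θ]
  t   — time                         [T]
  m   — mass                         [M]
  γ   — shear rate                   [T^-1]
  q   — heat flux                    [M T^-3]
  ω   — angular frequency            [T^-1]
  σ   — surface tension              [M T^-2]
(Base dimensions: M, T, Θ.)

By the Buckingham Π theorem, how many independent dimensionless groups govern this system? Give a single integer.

Dimensional matrix (M×T×Θ by ΔT×t×m×γ×q×ω×σ):
  M: [ 0  0  1  0  1  0  1]
  T: [ 0  1  0 -1 -3 -1 -2]
  Θ: [ 1  0  0  0  0  0  0]
RREF → pivots at {ΔT,t,m} ⇒ r = 3
Π count = n − r = 7 − 3 = 4

4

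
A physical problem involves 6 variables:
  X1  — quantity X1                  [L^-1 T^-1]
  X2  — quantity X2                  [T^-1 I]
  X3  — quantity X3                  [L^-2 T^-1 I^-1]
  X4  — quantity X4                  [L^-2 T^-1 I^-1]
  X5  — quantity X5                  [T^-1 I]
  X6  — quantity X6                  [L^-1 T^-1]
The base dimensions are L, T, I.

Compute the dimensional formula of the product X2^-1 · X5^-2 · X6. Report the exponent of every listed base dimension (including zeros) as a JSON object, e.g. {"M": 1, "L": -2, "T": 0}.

{"L": -1, "T": 2, "I": -3}

Write exponents as rows L,T,I / cols X1,X2,X3,X4,X5,X6:
  L: [-1  0 -2 -2  0 -1]
  T: [-1 -1 -1 -1 -1 -1]
  I: [ 0  1 -1 -1  1  0]
  [L]: (-1)·0+(-2)·0+(1)·-1 = -1
  [T]: (-1)·-1+(-2)·-1+(1)·-1 = 2
  [I]: (-1)·1+(-2)·1+(1)·0 = -3
⇒ L^-1 T^2 I^-3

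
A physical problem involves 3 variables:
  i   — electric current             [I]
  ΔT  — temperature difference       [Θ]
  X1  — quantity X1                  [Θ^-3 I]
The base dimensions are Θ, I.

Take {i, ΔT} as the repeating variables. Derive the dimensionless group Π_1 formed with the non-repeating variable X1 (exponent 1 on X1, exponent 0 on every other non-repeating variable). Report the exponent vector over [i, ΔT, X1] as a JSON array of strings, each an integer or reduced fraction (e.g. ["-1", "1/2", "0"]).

Dimensional matrix (Θ×I by i×ΔT×X1):
  Θ: [ 0  1 -3]
  I: [ 1  0  1]
RREF → pivots at {i,ΔT} ⇒ r = 2
Pivot set = {i,ΔT}, free = {X1}
RREF:
  r0: [   1    0    1]
  r1: [   0    1   -3]
Fix exponent of X1 at 1; solve each RREF row for its pivot's exponent:
  r0: exp(i) + (1)·1 = 0 ⇒ exp(i) = -1
  r1: exp(ΔT) + (-3)·1 = 0 ⇒ exp(ΔT) = 3
Π_1 = i^-1 · ΔT^3 · X1

["-1", "3", "1"]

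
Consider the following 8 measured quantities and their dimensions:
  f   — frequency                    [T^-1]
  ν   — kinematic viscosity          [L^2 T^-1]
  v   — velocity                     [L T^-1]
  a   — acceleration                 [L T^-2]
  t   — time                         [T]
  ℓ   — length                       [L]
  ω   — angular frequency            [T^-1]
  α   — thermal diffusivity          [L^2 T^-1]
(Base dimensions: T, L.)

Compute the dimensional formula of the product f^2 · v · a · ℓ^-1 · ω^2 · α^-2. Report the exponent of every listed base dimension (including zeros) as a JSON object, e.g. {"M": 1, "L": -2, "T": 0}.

{"T": -5, "L": -3}

Write exponents as rows T,L / cols f,ν,v,a,t,ℓ,ω,α:
  T: [-1 -1 -1 -2  1  0 -1 -1]
  L: [ 0  2  1  1  0  1  0  2]
  [T]: (2)·-1+(1)·-1+(1)·-2+(-1)·0+(2)·-1+(-2)·-1 = -5
  [L]: (2)·0+(1)·1+(1)·1+(-1)·1+(2)·0+(-2)·2 = -3
⇒ T^-5 L^-3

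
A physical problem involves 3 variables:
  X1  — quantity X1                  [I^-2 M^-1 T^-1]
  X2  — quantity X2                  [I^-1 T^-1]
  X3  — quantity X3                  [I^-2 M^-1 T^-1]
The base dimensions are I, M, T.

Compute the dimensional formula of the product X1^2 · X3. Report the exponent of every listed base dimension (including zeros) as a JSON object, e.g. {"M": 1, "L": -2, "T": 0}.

{"I": -6, "M": -3, "T": -3}

Exponent matrix [I,M,T] × [X1,X2,X3]:
  I: [-2 -1 -2]
  M: [-1  0 -1]
  T: [-1 -1 -1]
  [I]: (2)·-2+(1)·-2 = -6
  [M]: (2)·-1+(1)·-1 = -3
  [T]: (2)·-1+(1)·-1 = -3
⇒ I^-6 M^-3 T^-3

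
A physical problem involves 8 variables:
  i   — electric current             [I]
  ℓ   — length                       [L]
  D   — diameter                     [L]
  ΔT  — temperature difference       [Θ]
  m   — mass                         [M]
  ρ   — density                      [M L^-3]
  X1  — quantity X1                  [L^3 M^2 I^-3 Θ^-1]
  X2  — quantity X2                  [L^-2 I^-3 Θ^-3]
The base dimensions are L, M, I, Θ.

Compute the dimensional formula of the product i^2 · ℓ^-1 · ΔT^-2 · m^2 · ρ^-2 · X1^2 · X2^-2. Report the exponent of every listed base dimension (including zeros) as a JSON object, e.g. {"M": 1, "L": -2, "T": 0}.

Dimensional matrix (L×M×I×Θ by i×ℓ×D×ΔT×m×ρ×X1×X2):
  L: [ 0  1  1  0  0 -3  3 -2]
  M: [ 0  0  0  0  1  1  2  0]
  I: [ 1  0  0  0  0  0 -3 -3]
  Θ: [ 0  0  0  1  0  0 -1 -3]
  [L]: (2)·0+(-1)·1+(-2)·0+(2)·0+(-2)·-3+(2)·3+(-2)·-2 = 15
  [M]: (2)·0+(-1)·0+(-2)·0+(2)·1+(-2)·1+(2)·2+(-2)·0 = 4
  [I]: (2)·1+(-1)·0+(-2)·0+(2)·0+(-2)·0+(2)·-3+(-2)·-3 = 2
  [Θ]: (2)·0+(-1)·0+(-2)·1+(2)·0+(-2)·0+(2)·-1+(-2)·-3 = 2
⇒ L^15 M^4 I^2 Θ^2

{"L": 15, "M": 4, "I": 2, "Θ": 2}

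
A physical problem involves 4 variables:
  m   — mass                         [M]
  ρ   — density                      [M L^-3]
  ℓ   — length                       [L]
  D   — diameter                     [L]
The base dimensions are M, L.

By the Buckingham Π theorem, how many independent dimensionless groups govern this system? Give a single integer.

Write exponents as rows M,L / cols m,ρ,ℓ,D:
  M: [ 1  1  0  0]
  L: [ 0 -3  1  1]
Row reduction gives pivot columns m,ρ; rank = 2
n=4, r=2 ⇒ 2 dimensionless groups

2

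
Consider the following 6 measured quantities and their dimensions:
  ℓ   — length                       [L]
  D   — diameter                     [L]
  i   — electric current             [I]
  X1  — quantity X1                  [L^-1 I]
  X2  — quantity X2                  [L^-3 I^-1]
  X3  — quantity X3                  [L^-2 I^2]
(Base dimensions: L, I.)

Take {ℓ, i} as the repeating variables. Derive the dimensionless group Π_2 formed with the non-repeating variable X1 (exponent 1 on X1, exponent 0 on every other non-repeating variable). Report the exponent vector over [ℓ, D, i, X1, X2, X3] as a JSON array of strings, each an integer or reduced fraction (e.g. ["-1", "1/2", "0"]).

["1", "0", "-1", "1", "0", "0"]

Exponent matrix [L,I] × [ℓ,D,i,X1,X2,X3]:
  L: [ 1  1  0 -1 -3 -2]
  I: [ 0  0  1  1 -1  2]
Echelon form has 2 nonzero rows (pivots: ℓ,i)
Repeat: ℓ,i; free: D,X1,X2,X3
RREF:
  r0: [   1    1    0   -1   -3   -2]
  r1: [   0    0    1    1   -1    2]
Fix exponent of X1 at 1, D at 0, X2 at 0, X3 at 0; solve each RREF row for its pivot's exponent:
  r0: exp(ℓ) + (-1)·1 = 0 ⇒ exp(ℓ) = 1
  r1: exp(i) + (1)·1 = 0 ⇒ exp(i) = -1
Π_2 = ℓ · i^-1 · X1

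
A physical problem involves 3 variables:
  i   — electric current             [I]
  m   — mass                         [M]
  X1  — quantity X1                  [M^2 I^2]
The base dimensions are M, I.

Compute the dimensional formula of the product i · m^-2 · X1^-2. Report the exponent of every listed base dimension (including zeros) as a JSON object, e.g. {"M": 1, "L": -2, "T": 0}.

{"M": -6, "I": -3}

Dimensional matrix (M×I by i×m×X1):
  M: [ 0  1  2]
  I: [ 1  0  2]
  [M]: (1)·0+(-2)·1+(-2)·2 = -6
  [I]: (1)·1+(-2)·0+(-2)·2 = -3
⇒ M^-6 I^-3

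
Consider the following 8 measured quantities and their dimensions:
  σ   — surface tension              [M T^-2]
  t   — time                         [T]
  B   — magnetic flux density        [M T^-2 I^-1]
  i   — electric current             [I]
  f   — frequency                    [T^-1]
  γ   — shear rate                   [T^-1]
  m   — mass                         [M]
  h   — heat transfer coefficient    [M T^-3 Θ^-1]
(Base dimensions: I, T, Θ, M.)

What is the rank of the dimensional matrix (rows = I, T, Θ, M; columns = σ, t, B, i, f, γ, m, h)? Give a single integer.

4

Dimensional matrix (I×T×Θ×M by σ×t×B×i×f×γ×m×h):
  I: [ 0  0 -1  1  0  0  0  0]
  T: [-2  1 -2  0 -1 -1  0 -3]
  Θ: [ 0  0  0  0  0  0  0 -1]
  M: [ 1  0  1  0  0  0  1  1]
RREF → pivots at {σ,t,B,h} ⇒ r = 4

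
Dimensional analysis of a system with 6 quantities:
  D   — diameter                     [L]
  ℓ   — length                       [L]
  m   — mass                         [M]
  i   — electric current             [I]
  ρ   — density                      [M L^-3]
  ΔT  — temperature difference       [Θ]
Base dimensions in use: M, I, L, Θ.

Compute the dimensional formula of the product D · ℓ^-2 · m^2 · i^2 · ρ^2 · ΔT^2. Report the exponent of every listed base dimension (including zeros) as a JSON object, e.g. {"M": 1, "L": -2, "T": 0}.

{"M": 4, "I": 2, "L": -7, "Θ": 2}

Dimensional matrix (M×I×L×Θ by D×ℓ×m×i×ρ×ΔT):
  M: [ 0  0  1  0  1  0]
  I: [ 0  0  0  1  0  0]
  L: [ 1  1  0  0 -3  0]
  Θ: [ 0  0  0  0  0  1]
  [M]: (1)·0+(-2)·0+(2)·1+(2)·0+(2)·1+(2)·0 = 4
  [I]: (1)·0+(-2)·0+(2)·0+(2)·1+(2)·0+(2)·0 = 2
  [L]: (1)·1+(-2)·1+(2)·0+(2)·0+(2)·-3+(2)·0 = -7
  [Θ]: (1)·0+(-2)·0+(2)·0+(2)·0+(2)·0+(2)·1 = 2
⇒ M^4 I^2 L^-7 Θ^2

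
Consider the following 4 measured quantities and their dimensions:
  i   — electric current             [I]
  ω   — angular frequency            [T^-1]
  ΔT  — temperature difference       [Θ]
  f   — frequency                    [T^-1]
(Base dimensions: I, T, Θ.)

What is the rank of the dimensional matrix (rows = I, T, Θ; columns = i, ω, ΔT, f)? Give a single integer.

Exponent matrix [I,T,Θ] × [i,ω,ΔT,f]:
  I: [ 1  0  0  0]
  T: [ 0 -1  0 -1]
  Θ: [ 0  0  1  0]
RREF → pivots at {i,ω,ΔT} ⇒ r = 3

3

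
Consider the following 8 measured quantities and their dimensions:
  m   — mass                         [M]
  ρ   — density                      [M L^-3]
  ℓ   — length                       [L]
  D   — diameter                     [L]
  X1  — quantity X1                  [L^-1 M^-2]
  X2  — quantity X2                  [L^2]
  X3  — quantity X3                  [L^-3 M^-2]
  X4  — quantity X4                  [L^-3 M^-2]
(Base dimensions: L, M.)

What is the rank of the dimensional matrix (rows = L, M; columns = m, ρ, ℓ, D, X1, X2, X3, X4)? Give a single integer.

2

Write exponents as rows L,M / cols m,ρ,ℓ,D,X1,X2,X3,X4:
  L: [ 0 -3  1  1 -1  2 -3 -3]
  M: [ 1  1  0  0 -2  0 -2 -2]
Echelon form has 2 nonzero rows (pivots: m,ρ)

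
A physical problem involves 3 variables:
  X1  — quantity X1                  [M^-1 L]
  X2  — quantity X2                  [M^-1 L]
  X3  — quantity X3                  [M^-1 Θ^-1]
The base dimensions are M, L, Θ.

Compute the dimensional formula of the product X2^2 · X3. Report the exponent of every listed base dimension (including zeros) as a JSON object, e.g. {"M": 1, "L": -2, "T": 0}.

Exponent matrix [M,L,Θ] × [X1,X2,X3]:
  M: [-1 -1 -1]
  L: [ 1  1  0]
  Θ: [ 0  0 -1]
  [M]: (2)·-1+(1)·-1 = -3
  [L]: (2)·1+(1)·0 = 2
  [Θ]: (2)·0+(1)·-1 = -1
⇒ M^-3 L^2 Θ^-1

{"M": -3, "L": 2, "Θ": -1}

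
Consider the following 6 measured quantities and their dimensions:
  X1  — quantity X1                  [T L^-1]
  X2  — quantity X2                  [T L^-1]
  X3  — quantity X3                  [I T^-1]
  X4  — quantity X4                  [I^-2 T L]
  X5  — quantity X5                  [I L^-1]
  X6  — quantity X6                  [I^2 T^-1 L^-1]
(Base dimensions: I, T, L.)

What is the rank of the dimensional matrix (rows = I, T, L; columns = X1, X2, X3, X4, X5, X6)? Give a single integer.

2

Write exponents as rows I,T,L / cols X1,X2,X3,X4,X5,X6:
  I: [ 0  0  1 -2  1  2]
  T: [ 1  1 -1  1  0 -1]
  L: [-1 -1  0  1 -1 -1]
Row reduction gives pivot columns X1,X3; rank = 2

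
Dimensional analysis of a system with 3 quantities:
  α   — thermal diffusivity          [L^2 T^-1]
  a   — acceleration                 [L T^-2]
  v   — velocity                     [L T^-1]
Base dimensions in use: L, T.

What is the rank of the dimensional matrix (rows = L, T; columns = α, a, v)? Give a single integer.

Exponent matrix [L,T] × [α,a,v]:
  L: [ 2  1  1]
  T: [-1 -2 -1]
Row reduction gives pivot columns α,a; rank = 2

2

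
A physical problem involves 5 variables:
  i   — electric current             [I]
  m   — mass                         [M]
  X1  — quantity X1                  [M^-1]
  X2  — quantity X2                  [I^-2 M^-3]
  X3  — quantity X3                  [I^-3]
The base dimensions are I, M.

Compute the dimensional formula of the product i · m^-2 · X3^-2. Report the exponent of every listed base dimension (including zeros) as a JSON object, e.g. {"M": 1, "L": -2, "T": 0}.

{"I": 7, "M": -2}

Write exponents as rows I,M / cols i,m,X1,X2,X3:
  I: [ 1  0  0 -2 -3]
  M: [ 0  1 -1 -3  0]
  [I]: (1)·1+(-2)·0+(-2)·-3 = 7
  [M]: (1)·0+(-2)·1+(-2)·0 = -2
⇒ I^7 M^-2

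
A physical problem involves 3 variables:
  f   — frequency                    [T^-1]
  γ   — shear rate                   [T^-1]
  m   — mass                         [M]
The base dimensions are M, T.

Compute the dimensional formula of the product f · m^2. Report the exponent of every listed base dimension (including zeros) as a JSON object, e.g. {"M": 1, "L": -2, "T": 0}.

{"M": 2, "T": -1}

Exponent matrix [M,T] × [f,γ,m]:
  M: [ 0  0  1]
  T: [-1 -1  0]
  [M]: (1)·0+(2)·1 = 2
  [T]: (1)·-1+(2)·0 = -1
⇒ M^2 T^-1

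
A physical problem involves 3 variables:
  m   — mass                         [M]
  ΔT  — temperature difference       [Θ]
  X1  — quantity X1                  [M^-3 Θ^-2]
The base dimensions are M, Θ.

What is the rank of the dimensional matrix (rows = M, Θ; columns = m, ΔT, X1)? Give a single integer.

2

Exponent matrix [M,Θ] × [m,ΔT,X1]:
  M: [ 1  0 -3]
  Θ: [ 0  1 -2]
Row reduction gives pivot columns m,ΔT; rank = 2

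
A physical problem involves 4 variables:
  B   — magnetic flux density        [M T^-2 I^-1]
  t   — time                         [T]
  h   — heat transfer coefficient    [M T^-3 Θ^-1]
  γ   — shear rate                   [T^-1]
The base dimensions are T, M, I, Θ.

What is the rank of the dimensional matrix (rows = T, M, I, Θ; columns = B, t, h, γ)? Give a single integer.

Write exponents as rows T,M,I,Θ / cols B,t,h,γ:
  T: [-2  1 -3 -1]
  M: [ 1  0  1  0]
  I: [-1  0  0  0]
  Θ: [ 0  0 -1  0]
Echelon form has 3 nonzero rows (pivots: B,t,h)

3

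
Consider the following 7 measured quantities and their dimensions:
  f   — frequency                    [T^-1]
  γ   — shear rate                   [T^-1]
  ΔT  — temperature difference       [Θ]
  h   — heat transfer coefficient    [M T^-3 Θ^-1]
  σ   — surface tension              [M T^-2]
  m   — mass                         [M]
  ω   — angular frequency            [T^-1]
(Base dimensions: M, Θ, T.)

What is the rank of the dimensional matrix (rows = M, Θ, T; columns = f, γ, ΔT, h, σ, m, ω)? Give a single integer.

3

Exponent matrix [M,Θ,T] × [f,γ,ΔT,h,σ,m,ω]:
  M: [ 0  0  0  1  1  1  0]
  Θ: [ 0  0  1 -1  0  0  0]
  T: [-1 -1  0 -3 -2  0 -1]
RREF → pivots at {f,ΔT,h} ⇒ r = 3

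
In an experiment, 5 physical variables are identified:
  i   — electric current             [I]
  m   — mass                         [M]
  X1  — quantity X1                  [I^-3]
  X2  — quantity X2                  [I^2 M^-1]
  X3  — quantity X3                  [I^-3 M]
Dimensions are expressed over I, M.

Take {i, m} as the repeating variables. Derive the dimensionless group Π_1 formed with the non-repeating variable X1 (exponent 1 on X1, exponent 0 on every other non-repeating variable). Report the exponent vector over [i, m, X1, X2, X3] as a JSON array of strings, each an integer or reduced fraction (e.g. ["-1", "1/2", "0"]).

["3", "0", "1", "0", "0"]

Write exponents as rows I,M / cols i,m,X1,X2,X3:
  I: [ 1  0 -3  2 -3]
  M: [ 0  1  0 -1  1]
RREF → pivots at {i,m} ⇒ r = 2
Pivot set = {i,m}, free = {X1,X2,X3}
RREF:
  r0: [   1    0   -3    2   -3]
  r1: [   0    1    0   -1    1]
Fix exponent of X1 at 1, X2 at 0, X3 at 0; solve each RREF row for its pivot's exponent:
  r0: exp(i) + (-3)·1 = 0 ⇒ exp(i) = 3
  r1: exp(m) + (0)·1 = 0 ⇒ exp(m) = 0
Π_1 = i^3 · X1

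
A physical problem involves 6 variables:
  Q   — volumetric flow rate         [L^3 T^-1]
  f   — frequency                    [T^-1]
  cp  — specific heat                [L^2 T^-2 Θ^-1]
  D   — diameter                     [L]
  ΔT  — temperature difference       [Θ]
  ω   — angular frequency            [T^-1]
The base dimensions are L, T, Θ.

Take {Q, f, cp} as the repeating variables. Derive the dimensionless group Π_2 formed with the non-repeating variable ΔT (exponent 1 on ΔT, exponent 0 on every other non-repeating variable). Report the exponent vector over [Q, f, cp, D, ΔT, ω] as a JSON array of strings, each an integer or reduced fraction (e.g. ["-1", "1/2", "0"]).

["-2/3", "-4/3", "1", "0", "1", "0"]

Write exponents as rows L,T,Θ / cols Q,f,cp,D,ΔT,ω:
  L: [ 3  0  2  1  0  0]
  T: [-1 -1 -2  0  0 -1]
  Θ: [ 0  0 -1  0  1  0]
RREF → pivots at {Q,f,cp} ⇒ r = 3
Repeat: Q,f,cp; free: D,ΔT,ω
RREF:
  r0: [   1    0    0  1/3  2/3    0]
  r1: [   0    1    0 -1/3  4/3    1]
  r2: [   0    0    1    0   -1    0]
Fix exponent of ΔT at 1, D at 0, ω at 0; solve each RREF row for its pivot's exponent:
  r0: exp(Q) + (2/3)·1 = 0 ⇒ exp(Q) = -2/3
  r1: exp(f) + (4/3)·1 = 0 ⇒ exp(f) = -4/3
  r2: exp(cp) + (-1)·1 = 0 ⇒ exp(cp) = 1
Π_2 = Q^(-2/3) · f^(-4/3) · cp · ΔT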